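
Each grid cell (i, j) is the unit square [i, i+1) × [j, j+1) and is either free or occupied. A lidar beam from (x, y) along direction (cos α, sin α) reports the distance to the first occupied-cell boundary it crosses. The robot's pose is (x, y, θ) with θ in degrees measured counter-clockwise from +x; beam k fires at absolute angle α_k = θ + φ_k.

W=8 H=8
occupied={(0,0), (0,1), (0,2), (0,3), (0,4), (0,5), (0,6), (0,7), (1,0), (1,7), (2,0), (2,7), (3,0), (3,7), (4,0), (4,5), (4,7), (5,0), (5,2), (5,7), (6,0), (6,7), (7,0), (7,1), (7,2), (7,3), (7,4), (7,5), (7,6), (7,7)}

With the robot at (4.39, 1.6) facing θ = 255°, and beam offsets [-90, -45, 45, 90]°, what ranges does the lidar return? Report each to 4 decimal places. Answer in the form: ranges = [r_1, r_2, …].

ranges = [3.5096, 1.2000, 0.6928, 2.3182]

beam 1: φ=-90°, α=165°
  d=(-0.9659,0.2588)  start (4,1)  tX=0.4038 tY=1.5455  stride 1/|dx|=1.0353 1/|dy|=3.8637
    cross x-line → (3,1), t=0.4038
    cross x-line → (2,1), t=1.4390
    cross y-line → (2,2), t=1.5455
    cross x-line → (1,2), t=2.4743
    cross x-line → (0,2), t=3.5096 (wall)
  → r_1 = 3.5096
beam 2: φ=-45°, α=210°
  d=(-0.8660,-0.5000)  start (4,1)  tX=0.4503 tY=1.2000  stride 1/|dx|=1.1547 1/|dy|=2.0000
    cross x-line → (3,1), t=0.4503
    cross y-line → (3,0), t=1.2000 (wall)
  → r_2 = 1.2000
beam 3: φ=45°, α=300°
  d=(0.5000,-0.8660)  start (4,1)  tX=1.2200 tY=0.6928  stride 1/|dx|=2.0000 1/|dy|=1.1547
    cross y-line → (4,0), t=0.6928 (wall)
  → r_3 = 0.6928
beam 4: φ=90°, α=345°
  d=(0.9659,-0.2588)  start (4,1)  tX=0.6315 tY=2.3182  stride 1/|dx|=1.0353 1/|dy|=3.8637
    cross x-line → (5,1), t=0.6315
    cross x-line → (6,1), t=1.6668
    cross y-line → (6,0), t=2.3182 (wall)
  → r_4 = 2.3182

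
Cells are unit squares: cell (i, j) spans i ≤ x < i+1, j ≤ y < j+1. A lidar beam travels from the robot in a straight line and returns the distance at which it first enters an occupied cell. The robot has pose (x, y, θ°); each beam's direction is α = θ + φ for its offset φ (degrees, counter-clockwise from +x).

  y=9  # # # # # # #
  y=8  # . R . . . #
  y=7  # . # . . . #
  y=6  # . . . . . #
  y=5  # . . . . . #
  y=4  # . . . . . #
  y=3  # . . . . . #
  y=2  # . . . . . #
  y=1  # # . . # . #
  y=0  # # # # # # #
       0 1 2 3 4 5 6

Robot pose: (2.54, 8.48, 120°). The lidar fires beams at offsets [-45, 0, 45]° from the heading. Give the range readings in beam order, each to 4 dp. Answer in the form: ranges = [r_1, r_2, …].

ranges = [0.5383, 0.6004, 1.5943]

beam 1: φ=-45°, α=75°
  cosα=0.2588 sinα=0.9659 | (2,8) | tMaxX 1.7773 tMaxY 0.5383 | tΔX 3.8637 tΔY 1.0353
    t=0.5383 [y] (2,9) — stop
  → r_1 = 0.5383
beam 2: φ=0°, α=120°
  cosα=-0.5000 sinα=0.8660 | (2,8) | tMaxX 1.0800 tMaxY 0.6004 | tΔX 2.0000 tΔY 1.1547
    t=0.6004 [y] (2,9) — stop
  → r_2 = 0.6004
beam 3: φ=45°, α=165°
  cosα=-0.9659 sinα=0.2588 | (2,8) | tMaxX 0.5590 tMaxY 2.0091 | tΔX 1.0353 tΔY 3.8637
    t=0.5590 [x] (1,8)
    t=1.5943 [x] (0,8) — stop
  → r_3 = 1.5943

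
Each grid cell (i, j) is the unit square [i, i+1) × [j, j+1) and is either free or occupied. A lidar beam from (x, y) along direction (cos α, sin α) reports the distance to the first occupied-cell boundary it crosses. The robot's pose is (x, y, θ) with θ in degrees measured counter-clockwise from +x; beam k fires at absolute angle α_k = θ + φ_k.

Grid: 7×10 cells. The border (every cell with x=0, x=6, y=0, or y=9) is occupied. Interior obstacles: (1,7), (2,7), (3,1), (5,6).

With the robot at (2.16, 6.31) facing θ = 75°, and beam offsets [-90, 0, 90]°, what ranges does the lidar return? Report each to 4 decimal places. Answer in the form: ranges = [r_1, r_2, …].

beam 1: φ=-90°, α=345°
  d=(0.9659,-0.2588)  start (2,6)  tX=0.8696 tY=1.1977  stride 1/|dx|=1.0353 1/|dy|=3.8637
    cross x-line → (3,6), t=0.8696
    cross y-line → (3,5), t=1.1977
    cross x-line → (4,5), t=1.9049
    cross x-line → (5,5), t=2.9402
    cross x-line → (6,5), t=3.9755 (wall)
  → r_1 = 3.9755
beam 2: φ=0°, α=75°
  d=(0.2588,0.9659)  start (2,6)  tX=3.2455 tY=0.7143  stride 1/|dx|=3.8637 1/|dy|=1.0353
    cross y-line → (2,7), t=0.7143 (wall)
  → r_2 = 0.7143
beam 3: φ=90°, α=165°
  d=(-0.9659,0.2588)  start (2,6)  tX=0.1656 tY=2.6660  stride 1/|dx|=1.0353 1/|dy|=3.8637
    cross x-line → (1,6), t=0.1656
    cross x-line → (0,6), t=1.2009 (wall)
  → r_3 = 1.2009

ranges = [3.9755, 0.7143, 1.2009]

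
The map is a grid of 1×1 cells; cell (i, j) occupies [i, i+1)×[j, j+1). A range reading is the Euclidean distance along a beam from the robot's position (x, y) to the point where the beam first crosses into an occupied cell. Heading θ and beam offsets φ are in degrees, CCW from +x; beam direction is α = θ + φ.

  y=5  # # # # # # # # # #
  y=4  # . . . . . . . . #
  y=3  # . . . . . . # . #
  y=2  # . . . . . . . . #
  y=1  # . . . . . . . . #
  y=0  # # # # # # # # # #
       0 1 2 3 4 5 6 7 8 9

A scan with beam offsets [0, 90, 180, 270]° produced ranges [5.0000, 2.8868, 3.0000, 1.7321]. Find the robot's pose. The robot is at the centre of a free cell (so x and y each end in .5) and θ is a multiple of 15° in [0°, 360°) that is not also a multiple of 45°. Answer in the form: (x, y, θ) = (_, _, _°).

(x, y, θ) = (5.5, 3.5, 210°)

The pose lattice has 31·16 = 496 candidates. Test each by forward raycasting.
  (8.5, 1.5, 330°): beam 1 = 0.5774 ≠ 5.0000 ✗
  (8.5, 4.5, 300°): beam 1 = 1.0000 ≠ 5.0000 ✗
  (2.5, 3.5, 255°): beam 1 = 2.5882 ≠ 5.0000 ✗
  (2.5, 1.5, 345°): beam 1 = 1.9319 ≠ 5.0000 ✗
  (2.5, 4.5, 120°): beam 1 = 0.5774 ≠ 5.0000 ✗
  …
  (5.5, 3.5, 210°): r_1=5.0000, r_2=2.8868, r_3=3.0000, r_4=1.7321 — all match ✓
Only this pose fits every beam.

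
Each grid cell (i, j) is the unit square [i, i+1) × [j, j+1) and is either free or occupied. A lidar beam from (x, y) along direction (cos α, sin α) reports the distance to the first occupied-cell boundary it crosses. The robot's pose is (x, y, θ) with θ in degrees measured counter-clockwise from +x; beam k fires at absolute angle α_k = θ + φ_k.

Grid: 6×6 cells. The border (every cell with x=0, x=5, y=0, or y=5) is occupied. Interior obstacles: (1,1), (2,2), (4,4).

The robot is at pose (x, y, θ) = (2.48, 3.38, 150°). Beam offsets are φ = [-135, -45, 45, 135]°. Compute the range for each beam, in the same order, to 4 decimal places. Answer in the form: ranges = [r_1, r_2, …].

beam 1: φ=-135°, α=15°
  dir = (cos 15°, sin 15°) = (0.9659, 0.2588); from cell (2,3)
  next x-line at t=0.5383, next y-line at t=2.3955; Δt_x=1.0353, Δt_y=3.8637
    x: enter (3,3) at t=0.5383
    x: enter (4,3) at t=1.5736
    y: enter (4,4) at t=2.3955 ← occupied
  → r_1 = 2.3955
beam 2: φ=-45°, α=105°
  dir = (cos 105°, sin 105°) = (-0.2588, 0.9659); from cell (2,3)
  next x-line at t=1.8546, next y-line at t=0.6419; Δt_x=3.8637, Δt_y=1.0353
    y: enter (2,4) at t=0.6419
    y: enter (2,5) at t=1.6771 ← occupied
  → r_2 = 1.6771
beam 3: φ=45°, α=195°
  dir = (cos 195°, sin 195°) = (-0.9659, -0.2588); from cell (2,3)
  next x-line at t=0.4969, next y-line at t=1.4682; Δt_x=1.0353, Δt_y=3.8637
    x: enter (1,3) at t=0.4969
    y: enter (1,2) at t=1.4682
    x: enter (0,2) at t=1.5322 ← occupied
  → r_3 = 1.5322
beam 4: φ=135°, α=285°
  dir = (cos 285°, sin 285°) = (0.2588, -0.9659); from cell (2,3)
  next x-line at t=2.0091, next y-line at t=0.3934; Δt_x=3.8637, Δt_y=1.0353
    y: enter (2,2) at t=0.3934 ← occupied
  → r_4 = 0.3934

ranges = [2.3955, 1.6771, 1.5322, 0.3934]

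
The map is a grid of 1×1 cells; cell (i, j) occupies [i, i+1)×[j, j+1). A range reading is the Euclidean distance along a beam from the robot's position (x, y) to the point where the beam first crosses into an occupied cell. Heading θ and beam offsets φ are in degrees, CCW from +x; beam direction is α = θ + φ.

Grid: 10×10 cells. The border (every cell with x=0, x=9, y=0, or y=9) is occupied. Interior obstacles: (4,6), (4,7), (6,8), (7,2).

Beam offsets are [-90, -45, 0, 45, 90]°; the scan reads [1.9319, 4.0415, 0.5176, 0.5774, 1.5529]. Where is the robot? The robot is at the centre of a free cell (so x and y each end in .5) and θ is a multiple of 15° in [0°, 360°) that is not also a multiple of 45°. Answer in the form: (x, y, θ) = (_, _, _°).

The pose lattice has 60·16 = 960 candidates. Test each by forward raycasting.
  (1.5, 4.5, 120°): beam 1 = 3.0000 ≠ 1.9319 ✗
  (5.5, 1.5, 150°): beam 1 = 7.0000 ≠ 1.9319 ✗
  (7.5, 5.5, 30°): beam 1 = 3.0000 ≠ 1.9319 ✗
  (6.5, 2.5, 75°): beam 1 = 0.5176 ≠ 1.9319 ✗
  (1.5, 3.5, 300°): beam 1 = 0.5774 ≠ 1.9319 ✗
  …
  (4.5, 8.5, 255°): r_1=1.9319, r_2=4.0415, r_3=0.5176, r_4=0.5774, r_5=1.5529 — all match ✓
No second candidate reproduces the full scan.

(x, y, θ) = (4.5, 8.5, 255°)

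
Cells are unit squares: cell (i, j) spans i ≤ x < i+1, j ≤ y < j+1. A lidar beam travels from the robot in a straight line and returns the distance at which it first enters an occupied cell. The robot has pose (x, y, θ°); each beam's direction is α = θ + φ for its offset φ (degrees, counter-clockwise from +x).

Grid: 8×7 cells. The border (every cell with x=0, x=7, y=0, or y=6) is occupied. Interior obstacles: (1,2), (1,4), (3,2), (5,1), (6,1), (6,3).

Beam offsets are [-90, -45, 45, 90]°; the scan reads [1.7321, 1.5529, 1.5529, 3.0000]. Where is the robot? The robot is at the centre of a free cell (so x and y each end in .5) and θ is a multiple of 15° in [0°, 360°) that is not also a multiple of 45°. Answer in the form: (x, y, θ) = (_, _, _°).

Candidates: 24 free-cell centres × 16 headings = 384 poses. Raycast each; keep the one whose scan matches to 4 dp.
  (1.5, 5.5, 15°): beam 1 = 0.5176 ≠ 1.7321 ✗
  (5.5, 5.5, 15°): beam 1 = 1.9319 ≠ 1.7321 ✗
  (2.5, 1.5, 255°): beam 1 = 1.5529 ≠ 1.7321 ✗
  (1.5, 3.5, 120°): beam 1 = 5.0000 ≠ 1.7321 ✗
  (2.5, 1.5, 330°): beam 1 = 0.5774 ≠ 1.7321 ✗
  …
  (3.5, 4.5, 210°): r_1=1.7321, r_2=1.5529, r_3=1.5529, r_4=3.0000 — all match ✓
Unique over the lattice → pose = (3.5, 4.5, 210°).

(x, y, θ) = (3.5, 4.5, 210°)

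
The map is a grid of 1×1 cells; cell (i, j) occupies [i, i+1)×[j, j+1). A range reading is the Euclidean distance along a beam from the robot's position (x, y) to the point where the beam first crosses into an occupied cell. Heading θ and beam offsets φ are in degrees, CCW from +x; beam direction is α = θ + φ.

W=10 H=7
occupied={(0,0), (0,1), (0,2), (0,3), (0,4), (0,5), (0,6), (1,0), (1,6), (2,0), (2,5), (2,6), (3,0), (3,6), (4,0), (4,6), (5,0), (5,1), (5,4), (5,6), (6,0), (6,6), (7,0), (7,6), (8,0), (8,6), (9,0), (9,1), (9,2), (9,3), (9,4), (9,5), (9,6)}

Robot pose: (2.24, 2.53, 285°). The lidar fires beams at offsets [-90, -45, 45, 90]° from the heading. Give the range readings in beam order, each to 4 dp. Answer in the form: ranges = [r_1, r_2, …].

ranges = [1.2837, 1.7667, 3.0600, 6.9985]

beam 1: φ=-90°, α=195°
  cosα=-0.9659 sinα=-0.2588 | (2,2) | tMaxX 0.2485 tMaxY 2.0478 | tΔX 1.0353 tΔY 3.8637
    t=0.2485 [x] (1,2)
    t=1.2837 [x] (0,2) — stop
  → r_1 = 1.2837
beam 2: φ=-45°, α=240°
  cosα=-0.5000 sinα=-0.8660 | (2,2) | tMaxX 0.4800 tMaxY 0.6120 | tΔX 2.0000 tΔY 1.1547
    t=0.4800 [x] (1,2)
    t=0.6120 [y] (1,1)
    t=1.7667 [y] (1,0) — stop
  → r_2 = 1.7667
beam 3: φ=45°, α=330°
  cosα=0.8660 sinα=-0.5000 | (2,2) | tMaxX 0.8776 tMaxY 1.0600 | tΔX 1.1547 tΔY 2.0000
    t=0.8776 [x] (3,2)
    t=1.0600 [y] (3,1)
    t=2.0323 [x] (4,1)
    t=3.0600 [y] (4,0) — stop
  → r_3 = 3.0600
beam 4: φ=90°, α=15°
  cosα=0.9659 sinα=0.2588 | (2,2) | tMaxX 0.7868 tMaxY 1.8159 | tΔX 1.0353 tΔY 3.8637
    t=0.7868 [x] (3,2)
    t=1.8159 [y] (3,3)
    t=1.8221 [x] (4,3)
    t=2.8574 [x] (5,3)
    t=3.8926 [x] (6,3)
    t=4.9279 [x] (7,3)
    t=5.6796 [y] (7,4)
    t=5.9632 [x] (8,4)
    t=6.9985 [x] (9,4) — stop
  → r_4 = 6.9985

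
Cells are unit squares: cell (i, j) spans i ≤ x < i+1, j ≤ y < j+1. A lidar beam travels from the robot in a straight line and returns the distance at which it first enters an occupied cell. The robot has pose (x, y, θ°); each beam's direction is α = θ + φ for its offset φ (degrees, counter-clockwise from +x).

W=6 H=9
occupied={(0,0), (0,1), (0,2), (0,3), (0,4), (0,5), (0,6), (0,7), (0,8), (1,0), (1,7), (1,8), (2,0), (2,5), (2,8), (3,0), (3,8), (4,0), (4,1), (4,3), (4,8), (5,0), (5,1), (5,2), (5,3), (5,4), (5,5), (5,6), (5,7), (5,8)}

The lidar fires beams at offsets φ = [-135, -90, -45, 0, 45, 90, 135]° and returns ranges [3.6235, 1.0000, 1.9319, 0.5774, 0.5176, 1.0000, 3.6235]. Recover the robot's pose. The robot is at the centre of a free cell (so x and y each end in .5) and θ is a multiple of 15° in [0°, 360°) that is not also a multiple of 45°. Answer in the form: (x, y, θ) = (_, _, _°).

The pose lattice has 24·16 = 384 candidates. Test each by forward raycasting.
  (4.5, 5.5, 15°): beam 1 = 5.1962 ≠ 3.6235 ✗
  (3.5, 2.5, 330°): beam 1 = 2.5882 ≠ 3.6235 ✗
  (1.5, 5.5, 300°): beam 1 = 0.5176 ≠ 3.6235 ✗
  (4.5, 2.5, 330°): beam 2 = 0.5774 ≠ 1.0000 ✗
  …
  (1.5, 4.5, 150°): r_1=3.6235, r_2=1.0000, r_3=1.9319, r_4=0.5774, r_5=0.5176, r_6=1.0000, r_7=3.6235 — all match ✓
Unique over the lattice → pose = (1.5, 4.5, 150°).

(x, y, θ) = (1.5, 4.5, 150°)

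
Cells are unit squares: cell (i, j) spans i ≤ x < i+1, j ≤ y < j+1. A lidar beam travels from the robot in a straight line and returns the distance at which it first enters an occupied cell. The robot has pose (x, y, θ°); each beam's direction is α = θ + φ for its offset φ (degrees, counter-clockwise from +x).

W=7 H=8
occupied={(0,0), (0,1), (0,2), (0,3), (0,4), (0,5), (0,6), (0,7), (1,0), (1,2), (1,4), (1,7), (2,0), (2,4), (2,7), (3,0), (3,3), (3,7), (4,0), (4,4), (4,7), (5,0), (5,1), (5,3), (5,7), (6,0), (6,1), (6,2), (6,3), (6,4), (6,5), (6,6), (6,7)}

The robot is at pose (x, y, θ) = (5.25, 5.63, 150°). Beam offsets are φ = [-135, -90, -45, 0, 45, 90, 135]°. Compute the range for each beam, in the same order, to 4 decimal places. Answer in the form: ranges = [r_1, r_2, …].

beam 1: φ=-135°, α=15°
  d=(0.9659,0.2588)  start (5,5)  tX=0.7765 tY=1.4296  stride 1/|dx|=1.0353 1/|dy|=3.8637
    cross x-line → (6,5), t=0.7765 (wall)
  → r_1 = 0.7765
beam 2: φ=-90°, α=60°
  d=(0.5000,0.8660)  start (5,5)  tX=1.5000 tY=0.4272  stride 1/|dx|=2.0000 1/|dy|=1.1547
    cross y-line → (5,6), t=0.4272
    cross x-line → (6,6), t=1.5000 (wall)
  → r_2 = 1.5000
beam 3: φ=-45°, α=105°
  d=(-0.2588,0.9659)  start (5,5)  tX=0.9659 tY=0.3831  stride 1/|dx|=3.8637 1/|dy|=1.0353
    cross y-line → (5,6), t=0.3831
    cross x-line → (4,6), t=0.9659
    cross y-line → (4,7), t=1.4183 (wall)
  → r_3 = 1.4183
beam 4: φ=0°, α=150°
  d=(-0.8660,0.5000)  start (5,5)  tX=0.2887 tY=0.7400  stride 1/|dx|=1.1547 1/|dy|=2.0000
    cross x-line → (4,5), t=0.2887
    cross y-line → (4,6), t=0.7400
    cross x-line → (3,6), t=1.4434
    cross x-line → (2,6), t=2.5981
    cross y-line → (2,7), t=2.7400 (wall)
  → r_4 = 2.7400
beam 5: φ=45°, α=195°
  d=(-0.9659,-0.2588)  start (5,5)  tX=0.2588 tY=2.4341  stride 1/|dx|=1.0353 1/|dy|=3.8637
    cross x-line → (4,5), t=0.2588
    cross x-line → (3,5), t=1.2941
    cross x-line → (2,5), t=2.3294
    cross y-line → (2,4), t=2.4341 (wall)
  → r_5 = 2.4341
beam 6: φ=90°, α=240°
  d=(-0.5000,-0.8660)  start (5,5)  tX=0.5000 tY=0.7275  stride 1/|dx|=2.0000 1/|dy|=1.1547
    cross x-line → (4,5), t=0.5000
    cross y-line → (4,4), t=0.7275 (wall)
  → r_6 = 0.7275
beam 7: φ=135°, α=285°
  d=(0.2588,-0.9659)  start (5,5)  tX=2.8978 tY=0.6522  stride 1/|dx|=3.8637 1/|dy|=1.0353
    cross y-line → (5,4), t=0.6522
    cross y-line → (5,3), t=1.6875 (wall)
  → r_7 = 1.6875

ranges = [0.7765, 1.5000, 1.4183, 2.7400, 2.4341, 0.7275, 1.6875]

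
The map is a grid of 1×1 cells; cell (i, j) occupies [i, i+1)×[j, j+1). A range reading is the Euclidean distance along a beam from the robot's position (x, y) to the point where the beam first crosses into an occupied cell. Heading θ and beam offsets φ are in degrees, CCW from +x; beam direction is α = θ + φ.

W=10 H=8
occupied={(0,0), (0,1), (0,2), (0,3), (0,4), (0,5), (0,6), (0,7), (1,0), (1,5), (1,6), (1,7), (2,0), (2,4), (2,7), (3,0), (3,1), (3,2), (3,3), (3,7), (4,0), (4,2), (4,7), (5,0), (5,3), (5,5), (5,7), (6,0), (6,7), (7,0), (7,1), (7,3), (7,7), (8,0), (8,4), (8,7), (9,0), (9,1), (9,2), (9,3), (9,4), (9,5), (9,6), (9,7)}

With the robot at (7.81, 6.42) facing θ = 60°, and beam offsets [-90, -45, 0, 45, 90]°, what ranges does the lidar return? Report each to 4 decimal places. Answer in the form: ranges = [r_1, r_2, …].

ranges = [1.3741, 1.2320, 0.6697, 0.6005, 1.1600]

beam 1: φ=-90°, α=330°
  dir = (cos 330°, sin 330°) = (0.8660, -0.5000); from cell (7,6)
  next x-line at t=0.2194, next y-line at t=0.8400; Δt_x=1.1547, Δt_y=2.0000
    x: enter (8,6) at t=0.2194
    y: enter (8,5) at t=0.8400
    x: enter (9,5) at t=1.3741 ← occupied
  → r_1 = 1.3741
beam 2: φ=-45°, α=15°
  dir = (cos 15°, sin 15°) = (0.9659, 0.2588); from cell (7,6)
  next x-line at t=0.1967, next y-line at t=2.2409; Δt_x=1.0353, Δt_y=3.8637
    x: enter (8,6) at t=0.1967
    x: enter (9,6) at t=1.2320 ← occupied
  → r_2 = 1.2320
beam 3: φ=0°, α=60°
  dir = (cos 60°, sin 60°) = (0.5000, 0.8660); from cell (7,6)
  next x-line at t=0.3800, next y-line at t=0.6697; Δt_x=2.0000, Δt_y=1.1547
    x: enter (8,6) at t=0.3800
    y: enter (8,7) at t=0.6697 ← occupied
  → r_3 = 0.6697
beam 4: φ=45°, α=105°
  dir = (cos 105°, sin 105°) = (-0.2588, 0.9659); from cell (7,6)
  next x-line at t=3.1296, next y-line at t=0.6005; Δt_x=3.8637, Δt_y=1.0353
    y: enter (7,7) at t=0.6005 ← occupied
  → r_4 = 0.6005
beam 5: φ=90°, α=150°
  dir = (cos 150°, sin 150°) = (-0.8660, 0.5000); from cell (7,6)
  next x-line at t=0.9353, next y-line at t=1.1600; Δt_x=1.1547, Δt_y=2.0000
    x: enter (6,6) at t=0.9353
    y: enter (6,7) at t=1.1600 ← occupied
  → r_5 = 1.1600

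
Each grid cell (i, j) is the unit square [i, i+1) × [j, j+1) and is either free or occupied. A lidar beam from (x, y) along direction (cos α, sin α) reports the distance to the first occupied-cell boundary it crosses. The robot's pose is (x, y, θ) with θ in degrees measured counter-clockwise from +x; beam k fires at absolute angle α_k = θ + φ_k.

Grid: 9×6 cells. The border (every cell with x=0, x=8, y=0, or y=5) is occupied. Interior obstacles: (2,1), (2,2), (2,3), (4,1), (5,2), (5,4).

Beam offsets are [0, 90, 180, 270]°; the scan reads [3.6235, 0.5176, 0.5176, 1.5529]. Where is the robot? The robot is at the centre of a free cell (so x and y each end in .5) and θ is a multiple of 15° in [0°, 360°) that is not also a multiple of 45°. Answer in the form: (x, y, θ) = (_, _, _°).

(x, y, θ) = (7.5, 4.5, 255°)

Candidates: 22 free-cell centres × 16 headings = 352 poses. Raycast each; keep the one whose scan matches to 4 dp.
  (2.5, 4.5, 300°): beam 1 = 0.5774 ≠ 3.6235 ✗
  (5.5, 1.5, 240°): beam 1 = 0.5774 ≠ 3.6235 ✗
  (7.5, 2.5, 60°): beam 1 = 1.0000 ≠ 3.6235 ✗
  …
  (7.5, 4.5, 255°): r_1=3.6235, r_2=0.5176, r_3=0.5176, r_4=1.5529 — all match ✓
Only this pose fits every beam.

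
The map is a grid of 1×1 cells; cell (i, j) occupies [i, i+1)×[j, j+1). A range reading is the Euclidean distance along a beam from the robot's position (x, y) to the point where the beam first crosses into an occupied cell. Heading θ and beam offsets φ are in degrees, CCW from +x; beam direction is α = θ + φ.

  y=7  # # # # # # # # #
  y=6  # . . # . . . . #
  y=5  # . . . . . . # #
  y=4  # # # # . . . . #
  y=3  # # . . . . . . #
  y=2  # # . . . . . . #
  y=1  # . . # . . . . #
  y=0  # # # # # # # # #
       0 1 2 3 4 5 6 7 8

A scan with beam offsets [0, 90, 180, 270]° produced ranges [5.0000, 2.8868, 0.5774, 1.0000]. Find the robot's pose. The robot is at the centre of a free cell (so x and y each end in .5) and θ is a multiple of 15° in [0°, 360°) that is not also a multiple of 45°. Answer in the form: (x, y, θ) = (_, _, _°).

(x, y, θ) = (7.5, 3.5, 150°)

Candidates: 34 free-cell centres × 16 headings = 544 poses. Raycast each; keep the one whose scan matches to 4 dp.
  (6.5, 3.5, 15°): beam 1 = 1.5529 ≠ 5.0000 ✗
  (1.5, 1.5, 75°): beam 1 = 0.5176 ≠ 5.0000 ✗
  (5.5, 4.5, 300°): beam 1 = 4.0415 ≠ 5.0000 ✗
  …
  (7.5, 3.5, 150°): r_1=5.0000, r_2=2.8868, r_3=0.5774, r_4=1.0000 — all match ✓
No second candidate reproduces the full scan.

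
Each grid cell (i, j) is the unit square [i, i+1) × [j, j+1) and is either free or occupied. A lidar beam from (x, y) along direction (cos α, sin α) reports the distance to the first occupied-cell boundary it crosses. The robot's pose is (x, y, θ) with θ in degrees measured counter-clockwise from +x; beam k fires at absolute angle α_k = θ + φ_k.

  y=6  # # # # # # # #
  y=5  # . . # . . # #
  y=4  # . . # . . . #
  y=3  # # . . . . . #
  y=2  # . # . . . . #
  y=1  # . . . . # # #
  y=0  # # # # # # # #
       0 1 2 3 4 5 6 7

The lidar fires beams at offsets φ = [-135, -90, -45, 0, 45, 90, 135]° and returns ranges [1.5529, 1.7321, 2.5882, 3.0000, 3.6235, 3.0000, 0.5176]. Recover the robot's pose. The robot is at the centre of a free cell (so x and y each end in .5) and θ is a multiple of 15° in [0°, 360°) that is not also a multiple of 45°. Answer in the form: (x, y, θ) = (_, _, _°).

Enumerate (i+0.5, j+0.5, θ) over the 23 free cells and 16 admissible headings. For each, cast all 7 beams and compare to the given ranges.
  (1.5, 4.5, 120°): beam 3 = 1.5529 ≠ 2.5882 ✗
  (5.5, 3.5, 105°): beam 1 = 1.7321 ≠ 1.5529 ✗
  (2.5, 1.5, 345°): beam 1 = 1.0000 ≠ 1.5529 ✗
  (3.5, 3.5, 285°): beam 1 = 2.8868 ≠ 1.5529 ✗
  …
  (5.5, 2.5, 120°): r_1=1.5529, r_2=1.7321, r_3=2.5882, r_4=3.0000, r_5=3.6235, r_6=3.0000, r_7=0.5176 — all match ✓
Unique over the lattice → pose = (5.5, 2.5, 120°).

(x, y, θ) = (5.5, 2.5, 120°)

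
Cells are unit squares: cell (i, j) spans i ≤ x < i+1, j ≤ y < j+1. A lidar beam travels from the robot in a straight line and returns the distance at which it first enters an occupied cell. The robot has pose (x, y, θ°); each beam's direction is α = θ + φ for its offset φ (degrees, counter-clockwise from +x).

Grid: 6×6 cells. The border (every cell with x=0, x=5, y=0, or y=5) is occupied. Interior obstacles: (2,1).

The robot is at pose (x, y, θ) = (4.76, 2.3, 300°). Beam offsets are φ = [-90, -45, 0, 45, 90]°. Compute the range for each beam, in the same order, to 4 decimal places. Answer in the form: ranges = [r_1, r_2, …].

beam 1: φ=-90°, α=210°
  dir = (cos 210°, sin 210°) = (-0.8660, -0.5000); from cell (4,2)
  next x-line at t=0.8776, next y-line at t=0.6000; Δt_x=1.1547, Δt_y=2.0000
    y: enter (4,1) at t=0.6000
    x: enter (3,1) at t=0.8776
    x: enter (2,1) at t=2.0323 ← occupied
  → r_1 = 2.0323
beam 2: φ=-45°, α=255°
  dir = (cos 255°, sin 255°) = (-0.2588, -0.9659); from cell (4,2)
  next x-line at t=2.9364, next y-line at t=0.3106; Δt_x=3.8637, Δt_y=1.0353
    y: enter (4,1) at t=0.3106
    y: enter (4,0) at t=1.3459 ← occupied
  → r_2 = 1.3459
beam 3: φ=0°, α=300°
  dir = (cos 300°, sin 300°) = (0.5000, -0.8660); from cell (4,2)
  next x-line at t=0.4800, next y-line at t=0.3464; Δt_x=2.0000, Δt_y=1.1547
    y: enter (4,1) at t=0.3464
    x: enter (5,1) at t=0.4800 ← occupied
  → r_3 = 0.4800
beam 4: φ=45°, α=345°
  dir = (cos 345°, sin 345°) = (0.9659, -0.2588); from cell (4,2)
  next x-line at t=0.2485, next y-line at t=1.1591; Δt_x=1.0353, Δt_y=3.8637
    x: enter (5,2) at t=0.2485 ← occupied
  → r_4 = 0.2485
beam 5: φ=90°, α=30°
  dir = (cos 30°, sin 30°) = (0.8660, 0.5000); from cell (4,2)
  next x-line at t=0.2771, next y-line at t=1.4000; Δt_x=1.1547, Δt_y=2.0000
    x: enter (5,2) at t=0.2771 ← occupied
  → r_5 = 0.2771

ranges = [2.0323, 1.3459, 0.4800, 0.2485, 0.2771]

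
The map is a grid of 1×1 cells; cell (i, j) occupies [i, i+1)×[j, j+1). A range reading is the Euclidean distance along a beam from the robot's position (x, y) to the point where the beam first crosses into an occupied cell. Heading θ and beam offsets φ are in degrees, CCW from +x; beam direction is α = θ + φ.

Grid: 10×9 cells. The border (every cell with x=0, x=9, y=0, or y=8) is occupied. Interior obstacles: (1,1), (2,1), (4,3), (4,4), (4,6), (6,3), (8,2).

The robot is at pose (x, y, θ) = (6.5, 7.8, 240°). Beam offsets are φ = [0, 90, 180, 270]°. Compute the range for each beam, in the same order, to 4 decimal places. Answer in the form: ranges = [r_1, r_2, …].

ranges = [3.2332, 2.8868, 0.2309, 0.4000]

beam 1: φ=0°, α=240°
  d=(-0.5000,-0.8660)  start (6,7)  tX=1.0000 tY=0.9238  stride 1/|dx|=2.0000 1/|dy|=1.1547
    cross y-line → (6,6), t=0.9238
    cross x-line → (5,6), t=1.0000
    cross y-line → (5,5), t=2.0785
    cross x-line → (4,5), t=3.0000
    cross y-line → (4,4), t=3.2332 (wall)
  → r_1 = 3.2332
beam 2: φ=90°, α=330°
  d=(0.8660,-0.5000)  start (6,7)  tX=0.5774 tY=1.6000  stride 1/|dx|=1.1547 1/|dy|=2.0000
    cross x-line → (7,7), t=0.5774
    cross y-line → (7,6), t=1.6000
    cross x-line → (8,6), t=1.7321
    cross x-line → (9,6), t=2.8868 (wall)
  → r_2 = 2.8868
beam 3: φ=180°, α=60°
  d=(0.5000,0.8660)  start (6,7)  tX=1.0000 tY=0.2309  stride 1/|dx|=2.0000 1/|dy|=1.1547
    cross y-line → (6,8), t=0.2309 (wall)
  → r_3 = 0.2309
beam 4: φ=270°, α=150°
  d=(-0.8660,0.5000)  start (6,7)  tX=0.5774 tY=0.4000  stride 1/|dx|=1.1547 1/|dy|=2.0000
    cross y-line → (6,8), t=0.4000 (wall)
  → r_4 = 0.4000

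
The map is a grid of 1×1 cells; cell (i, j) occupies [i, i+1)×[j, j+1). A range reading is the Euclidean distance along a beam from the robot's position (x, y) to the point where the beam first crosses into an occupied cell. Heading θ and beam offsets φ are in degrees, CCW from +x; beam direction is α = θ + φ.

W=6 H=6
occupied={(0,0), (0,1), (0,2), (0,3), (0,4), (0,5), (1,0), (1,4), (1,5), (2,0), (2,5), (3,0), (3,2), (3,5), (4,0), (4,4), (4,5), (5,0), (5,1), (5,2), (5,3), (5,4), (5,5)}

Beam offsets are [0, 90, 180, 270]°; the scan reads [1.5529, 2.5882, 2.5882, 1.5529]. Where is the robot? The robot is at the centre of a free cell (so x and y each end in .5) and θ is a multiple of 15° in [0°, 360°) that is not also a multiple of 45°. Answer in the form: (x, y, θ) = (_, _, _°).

Enumerate (i+0.5, j+0.5, θ) over the 13 free cells and 16 admissible headings. For each, cast all 4 beams and compare to the given ranges.
  (2.5, 4.5, 165°): beam 1 = 0.5176 ≠ 1.5529 ✗
  (2.5, 2.5, 105°): beam 1 = 1.9319 ≠ 1.5529 ✗
  (2.5, 3.5, 15°): beam 1 = 1.9319 ≠ 1.5529 ✗
  (4.5, 3.5, 30°): beam 1 = 0.5774 ≠ 1.5529 ✗
  (3.5, 1.5, 165°): beam 1 = 2.5882 ≠ 1.5529 ✗
  …
  (2.5, 3.5, 165°): r_1=1.5529, r_2=2.5882, r_3=2.5882, r_4=1.5529 — all match ✓
Only this pose fits every beam.

(x, y, θ) = (2.5, 3.5, 165°)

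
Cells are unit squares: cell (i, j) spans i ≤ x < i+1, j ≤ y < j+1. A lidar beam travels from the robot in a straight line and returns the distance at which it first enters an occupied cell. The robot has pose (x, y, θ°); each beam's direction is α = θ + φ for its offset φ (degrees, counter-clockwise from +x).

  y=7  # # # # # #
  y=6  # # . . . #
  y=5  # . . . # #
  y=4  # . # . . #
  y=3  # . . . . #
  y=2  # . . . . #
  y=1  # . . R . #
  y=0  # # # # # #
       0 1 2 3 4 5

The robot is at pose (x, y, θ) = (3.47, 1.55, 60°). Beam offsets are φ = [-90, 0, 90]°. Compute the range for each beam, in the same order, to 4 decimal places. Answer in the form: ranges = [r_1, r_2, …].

beam 1: φ=-90°, α=330°
  d=(0.8660,-0.5000)  start (3,1)  tX=0.6120 tY=1.1000  stride 1/|dx|=1.1547 1/|dy|=2.0000
    cross x-line → (4,1), t=0.6120
    cross y-line → (4,0), t=1.1000 (wall)
  → r_1 = 1.1000
beam 2: φ=0°, α=60°
  d=(0.5000,0.8660)  start (3,1)  tX=1.0600 tY=0.5196  stride 1/|dx|=2.0000 1/|dy|=1.1547
    cross y-line → (3,2), t=0.5196
    cross x-line → (4,2), t=1.0600
    cross y-line → (4,3), t=1.6743
    cross y-line → (4,4), t=2.8290
    cross x-line → (5,4), t=3.0600 (wall)
  → r_2 = 3.0600
beam 3: φ=90°, α=150°
  d=(-0.8660,0.5000)  start (3,1)  tX=0.5427 tY=0.9000  stride 1/|dx|=1.1547 1/|dy|=2.0000
    cross x-line → (2,1), t=0.5427
    cross y-line → (2,2), t=0.9000
    cross x-line → (1,2), t=1.6974
    cross x-line → (0,2), t=2.8521 (wall)
  → r_3 = 2.8521

ranges = [1.1000, 3.0600, 2.8521]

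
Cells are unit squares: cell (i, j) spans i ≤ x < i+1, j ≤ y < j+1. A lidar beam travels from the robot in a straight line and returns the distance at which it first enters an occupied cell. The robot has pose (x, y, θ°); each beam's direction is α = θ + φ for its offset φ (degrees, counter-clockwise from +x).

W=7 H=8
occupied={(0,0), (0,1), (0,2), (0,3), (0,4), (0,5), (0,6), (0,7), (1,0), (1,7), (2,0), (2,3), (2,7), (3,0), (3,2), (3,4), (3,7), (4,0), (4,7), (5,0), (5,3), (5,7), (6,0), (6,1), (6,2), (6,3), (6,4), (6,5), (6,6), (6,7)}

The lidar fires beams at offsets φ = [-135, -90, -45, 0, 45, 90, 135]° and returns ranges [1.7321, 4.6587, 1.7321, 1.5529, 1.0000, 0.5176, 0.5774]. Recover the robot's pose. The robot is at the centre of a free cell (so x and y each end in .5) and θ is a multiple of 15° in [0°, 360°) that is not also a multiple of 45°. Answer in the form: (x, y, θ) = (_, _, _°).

(x, y, θ) = (5.5, 5.5, 255°)

Candidates: 26 free-cell centres × 16 headings = 416 poses. Raycast each; keep the one whose scan matches to 4 dp.
  (5.5, 2.5, 150°): beam 1 = 0.5176 ≠ 1.7321 ✗
  (2.5, 1.5, 345°): beam 1 = 1.0000 ≠ 1.7321 ✗
  (2.5, 1.5, 330°): beam 1 = 1.5529 ≠ 1.7321 ✗
  …
  (5.5, 5.5, 255°): r_1=1.7321, r_2=4.6587, r_3=1.7321, r_4=1.5529, r_5=1.0000, r_6=0.5176, r_7=0.5774 — all match ✓
Unique over the lattice → pose = (5.5, 5.5, 255°).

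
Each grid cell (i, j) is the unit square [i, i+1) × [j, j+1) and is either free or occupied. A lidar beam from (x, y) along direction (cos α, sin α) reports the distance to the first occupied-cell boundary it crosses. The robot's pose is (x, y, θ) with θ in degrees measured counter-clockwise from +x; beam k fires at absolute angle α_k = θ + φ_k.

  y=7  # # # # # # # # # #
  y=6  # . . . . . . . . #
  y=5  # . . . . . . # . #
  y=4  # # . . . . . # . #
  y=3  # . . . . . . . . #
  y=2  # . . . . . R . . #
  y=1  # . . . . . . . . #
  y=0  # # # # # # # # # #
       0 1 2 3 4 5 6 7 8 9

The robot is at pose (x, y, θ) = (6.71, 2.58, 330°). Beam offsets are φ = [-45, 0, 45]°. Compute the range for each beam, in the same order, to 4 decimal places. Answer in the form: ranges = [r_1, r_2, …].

ranges = [1.6357, 2.6443, 2.3708]

beam 1: φ=-45°, α=285°
  d=(0.2588,-0.9659)  start (6,2)  tX=1.1205 tY=0.6005  stride 1/|dx|=3.8637 1/|dy|=1.0353
    cross y-line → (6,1), t=0.6005
    cross x-line → (7,1), t=1.1205
    cross y-line → (7,0), t=1.6357 (wall)
  → r_1 = 1.6357
beam 2: φ=0°, α=330°
  d=(0.8660,-0.5000)  start (6,2)  tX=0.3349 tY=1.1600  stride 1/|dx|=1.1547 1/|dy|=2.0000
    cross x-line → (7,2), t=0.3349
    cross y-line → (7,1), t=1.1600
    cross x-line → (8,1), t=1.4896
    cross x-line → (9,1), t=2.6443 (wall)
  → r_2 = 2.6443
beam 3: φ=45°, α=15°
  d=(0.9659,0.2588)  start (6,2)  tX=0.3002 tY=1.6228  stride 1/|dx|=1.0353 1/|dy|=3.8637
    cross x-line → (7,2), t=0.3002
    cross x-line → (8,2), t=1.3355
    cross y-line → (8,3), t=1.6228
    cross x-line → (9,3), t=2.3708 (wall)
  → r_3 = 2.3708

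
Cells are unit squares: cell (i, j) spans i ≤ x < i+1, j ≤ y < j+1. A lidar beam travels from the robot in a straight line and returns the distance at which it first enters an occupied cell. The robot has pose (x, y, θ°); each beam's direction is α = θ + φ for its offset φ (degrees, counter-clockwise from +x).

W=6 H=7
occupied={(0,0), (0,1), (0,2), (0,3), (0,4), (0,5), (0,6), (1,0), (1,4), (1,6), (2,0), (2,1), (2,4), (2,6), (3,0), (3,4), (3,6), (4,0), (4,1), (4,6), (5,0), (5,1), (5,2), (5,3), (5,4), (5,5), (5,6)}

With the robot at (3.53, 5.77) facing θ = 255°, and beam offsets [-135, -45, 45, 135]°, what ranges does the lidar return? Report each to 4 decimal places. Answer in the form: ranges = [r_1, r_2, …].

beam 1: φ=-135°, α=120°
  direction (-0.5000, 0.8660); cell (3,5); t to first gridline: x 1.0600, y 0.2656 (then +2.0000 / +1.1547)
    (3,6) via y @ 0.2656  # hit
  → r_1 = 0.2656
beam 2: φ=-45°, α=210°
  direction (-0.8660, -0.5000); cell (3,5); t to first gridline: x 0.6120, y 1.5400 (then +1.1547 / +2.0000)
    (2,5) via x @ 0.6120
    (2,4) via y @ 1.5400  # hit
  → r_2 = 1.5400
beam 3: φ=45°, α=300°
  direction (0.5000, -0.8660); cell (3,5); t to first gridline: x 0.9400, y 0.8891 (then +2.0000 / +1.1547)
    (3,4) via y @ 0.8891  # hit
  → r_3 = 0.8891
beam 4: φ=135°, α=30°
  direction (0.8660, 0.5000); cell (3,5); t to first gridline: x 0.5427, y 0.4600 (then +1.1547 / +2.0000)
    (3,6) via y @ 0.4600  # hit
  → r_4 = 0.4600

ranges = [0.2656, 1.5400, 0.8891, 0.4600]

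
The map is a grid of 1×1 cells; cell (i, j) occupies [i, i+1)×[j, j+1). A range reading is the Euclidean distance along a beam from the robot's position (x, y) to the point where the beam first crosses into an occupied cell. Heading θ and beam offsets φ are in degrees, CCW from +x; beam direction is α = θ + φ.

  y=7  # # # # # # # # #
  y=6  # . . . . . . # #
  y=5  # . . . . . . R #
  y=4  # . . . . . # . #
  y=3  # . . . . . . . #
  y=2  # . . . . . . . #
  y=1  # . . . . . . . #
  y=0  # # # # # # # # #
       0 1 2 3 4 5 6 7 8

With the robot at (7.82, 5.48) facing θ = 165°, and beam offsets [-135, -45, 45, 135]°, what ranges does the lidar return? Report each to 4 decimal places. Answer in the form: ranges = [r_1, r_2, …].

beam 1: φ=-135°, α=30°
  cosα=0.8660 sinα=0.5000 | (7,5) | tMaxX 0.2078 tMaxY 1.0400 | tΔX 1.1547 tΔY 2.0000
    t=0.2078 [x] (8,5) — stop
  → r_1 = 0.2078
beam 2: φ=-45°, α=120°
  cosα=-0.5000 sinα=0.8660 | (7,5) | tMaxX 1.6400 tMaxY 0.6004 | tΔX 2.0000 tΔY 1.1547
    t=0.6004 [y] (7,6) — stop
  → r_2 = 0.6004
beam 3: φ=45°, α=210°
  cosα=-0.8660 sinα=-0.5000 | (7,5) | tMaxX 0.9469 tMaxY 0.9600 | tΔX 1.1547 tΔY 2.0000
    t=0.9469 [x] (6,5)
    t=0.9600 [y] (6,4) — stop
  → r_3 = 0.9600
beam 4: φ=135°, α=300°
  cosα=0.5000 sinα=-0.8660 | (7,5) | tMaxX 0.3600 tMaxY 0.5543 | tΔX 2.0000 tΔY 1.1547
    t=0.3600 [x] (8,5) — stop
  → r_4 = 0.3600

ranges = [0.2078, 0.6004, 0.9600, 0.3600]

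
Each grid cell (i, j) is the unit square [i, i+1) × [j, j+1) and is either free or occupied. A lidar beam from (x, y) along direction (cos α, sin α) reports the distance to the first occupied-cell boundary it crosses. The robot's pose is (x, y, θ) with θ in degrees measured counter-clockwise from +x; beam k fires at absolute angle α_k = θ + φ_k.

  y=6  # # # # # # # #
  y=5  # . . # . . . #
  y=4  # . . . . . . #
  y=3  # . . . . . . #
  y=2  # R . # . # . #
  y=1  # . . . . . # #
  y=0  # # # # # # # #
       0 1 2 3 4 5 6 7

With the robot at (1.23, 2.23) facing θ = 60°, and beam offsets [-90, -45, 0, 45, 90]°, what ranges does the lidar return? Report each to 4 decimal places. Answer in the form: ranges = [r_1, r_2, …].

ranges = [2.4600, 1.8324, 3.5400, 0.8887, 0.2656]

beam 1: φ=-90°, α=330°
  dir = (cos 330°, sin 330°) = (0.8660, -0.5000); from cell (1,2)
  next x-line at t=0.8891, next y-line at t=0.4600; Δt_x=1.1547, Δt_y=2.0000
    y: enter (1,1) at t=0.4600
    x: enter (2,1) at t=0.8891
    x: enter (3,1) at t=2.0438
    y: enter (3,0) at t=2.4600 ← occupied
  → r_1 = 2.4600
beam 2: φ=-45°, α=15°
  dir = (cos 15°, sin 15°) = (0.9659, 0.2588); from cell (1,2)
  next x-line at t=0.7972, next y-line at t=2.9751; Δt_x=1.0353, Δt_y=3.8637
    x: enter (2,2) at t=0.7972
    x: enter (3,2) at t=1.8324 ← occupied
  → r_2 = 1.8324
beam 3: φ=0°, α=60°
  dir = (cos 60°, sin 60°) = (0.5000, 0.8660); from cell (1,2)
  next x-line at t=1.5400, next y-line at t=0.8891; Δt_x=2.0000, Δt_y=1.1547
    y: enter (1,3) at t=0.8891
    x: enter (2,3) at t=1.5400
    y: enter (2,4) at t=2.0438
    y: enter (2,5) at t=3.1985
    x: enter (3,5) at t=3.5400 ← occupied
  → r_3 = 3.5400
beam 4: φ=45°, α=105°
  dir = (cos 105°, sin 105°) = (-0.2588, 0.9659); from cell (1,2)
  next x-line at t=0.8887, next y-line at t=0.7972; Δt_x=3.8637, Δt_y=1.0353
    y: enter (1,3) at t=0.7972
    x: enter (0,3) at t=0.8887 ← occupied
  → r_4 = 0.8887
beam 5: φ=90°, α=150°
  dir = (cos 150°, sin 150°) = (-0.8660, 0.5000); from cell (1,2)
  next x-line at t=0.2656, next y-line at t=1.5400; Δt_x=1.1547, Δt_y=2.0000
    x: enter (0,2) at t=0.2656 ← occupied
  → r_5 = 0.2656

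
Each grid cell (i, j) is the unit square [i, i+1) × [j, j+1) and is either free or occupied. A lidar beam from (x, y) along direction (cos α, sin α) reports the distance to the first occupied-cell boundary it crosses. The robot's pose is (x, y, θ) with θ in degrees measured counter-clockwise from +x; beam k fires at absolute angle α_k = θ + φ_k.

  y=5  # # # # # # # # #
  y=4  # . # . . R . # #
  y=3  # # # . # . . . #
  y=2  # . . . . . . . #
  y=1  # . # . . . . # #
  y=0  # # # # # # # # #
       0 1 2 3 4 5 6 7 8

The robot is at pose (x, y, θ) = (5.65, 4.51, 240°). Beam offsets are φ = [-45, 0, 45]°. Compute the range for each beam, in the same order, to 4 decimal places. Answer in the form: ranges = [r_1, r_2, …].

ranges = [2.7435, 1.3000, 3.6338]

beam 1: φ=-45°, α=195°
  direction (-0.9659, -0.2588); cell (5,4); t to first gridline: x 0.6729, y 1.9705 (then +1.0353 / +3.8637)
    (4,4) via x @ 0.6729
    (3,4) via x @ 1.7082
    (3,3) via y @ 1.9705
    (2,3) via x @ 2.7435  # hit
  → r_1 = 2.7435
beam 2: φ=0°, α=240°
  direction (-0.5000, -0.8660); cell (5,4); t to first gridline: x 1.3000, y 0.5889 (then +2.0000 / +1.1547)
    (5,3) via y @ 0.5889
    (4,3) via x @ 1.3000  # hit
  → r_2 = 1.3000
beam 3: φ=45°, α=285°
  direction (0.2588, -0.9659); cell (5,4); t to first gridline: x 1.3523, y 0.5280 (then +3.8637 / +1.0353)
    (5,3) via y @ 0.5280
    (6,3) via x @ 1.3523
    (6,2) via y @ 1.5633
    (6,1) via y @ 2.5985
    (6,0) via y @ 3.6338  # hit
  → r_3 = 3.6338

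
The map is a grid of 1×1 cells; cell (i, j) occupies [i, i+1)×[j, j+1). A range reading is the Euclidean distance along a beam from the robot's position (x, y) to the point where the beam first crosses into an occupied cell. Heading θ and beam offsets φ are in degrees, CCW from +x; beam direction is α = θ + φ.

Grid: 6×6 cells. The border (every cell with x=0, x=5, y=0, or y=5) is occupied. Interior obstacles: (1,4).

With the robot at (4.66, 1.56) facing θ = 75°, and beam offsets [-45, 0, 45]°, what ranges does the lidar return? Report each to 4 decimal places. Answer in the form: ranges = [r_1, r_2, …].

beam 1: φ=-45°, α=30°
  dir = (cos 30°, sin 30°) = (0.8660, 0.5000); from cell (4,1)
  next x-line at t=0.3926, next y-line at t=0.8800; Δt_x=1.1547, Δt_y=2.0000
    x: enter (5,1) at t=0.3926 ← occupied
  → r_1 = 0.3926
beam 2: φ=0°, α=75°
  dir = (cos 75°, sin 75°) = (0.2588, 0.9659); from cell (4,1)
  next x-line at t=1.3137, next y-line at t=0.4555; Δt_x=3.8637, Δt_y=1.0353
    y: enter (4,2) at t=0.4555
    x: enter (5,2) at t=1.3137 ← occupied
  → r_2 = 1.3137
beam 3: φ=45°, α=120°
  dir = (cos 120°, sin 120°) = (-0.5000, 0.8660); from cell (4,1)
  next x-line at t=1.3200, next y-line at t=0.5081; Δt_x=2.0000, Δt_y=1.1547
    y: enter (4,2) at t=0.5081
    x: enter (3,2) at t=1.3200
    y: enter (3,3) at t=1.6628
    y: enter (3,4) at t=2.8175
    x: enter (2,4) at t=3.3200
    y: enter (2,5) at t=3.9722 ← occupied
  → r_3 = 3.9722

ranges = [0.3926, 1.3137, 3.9722]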